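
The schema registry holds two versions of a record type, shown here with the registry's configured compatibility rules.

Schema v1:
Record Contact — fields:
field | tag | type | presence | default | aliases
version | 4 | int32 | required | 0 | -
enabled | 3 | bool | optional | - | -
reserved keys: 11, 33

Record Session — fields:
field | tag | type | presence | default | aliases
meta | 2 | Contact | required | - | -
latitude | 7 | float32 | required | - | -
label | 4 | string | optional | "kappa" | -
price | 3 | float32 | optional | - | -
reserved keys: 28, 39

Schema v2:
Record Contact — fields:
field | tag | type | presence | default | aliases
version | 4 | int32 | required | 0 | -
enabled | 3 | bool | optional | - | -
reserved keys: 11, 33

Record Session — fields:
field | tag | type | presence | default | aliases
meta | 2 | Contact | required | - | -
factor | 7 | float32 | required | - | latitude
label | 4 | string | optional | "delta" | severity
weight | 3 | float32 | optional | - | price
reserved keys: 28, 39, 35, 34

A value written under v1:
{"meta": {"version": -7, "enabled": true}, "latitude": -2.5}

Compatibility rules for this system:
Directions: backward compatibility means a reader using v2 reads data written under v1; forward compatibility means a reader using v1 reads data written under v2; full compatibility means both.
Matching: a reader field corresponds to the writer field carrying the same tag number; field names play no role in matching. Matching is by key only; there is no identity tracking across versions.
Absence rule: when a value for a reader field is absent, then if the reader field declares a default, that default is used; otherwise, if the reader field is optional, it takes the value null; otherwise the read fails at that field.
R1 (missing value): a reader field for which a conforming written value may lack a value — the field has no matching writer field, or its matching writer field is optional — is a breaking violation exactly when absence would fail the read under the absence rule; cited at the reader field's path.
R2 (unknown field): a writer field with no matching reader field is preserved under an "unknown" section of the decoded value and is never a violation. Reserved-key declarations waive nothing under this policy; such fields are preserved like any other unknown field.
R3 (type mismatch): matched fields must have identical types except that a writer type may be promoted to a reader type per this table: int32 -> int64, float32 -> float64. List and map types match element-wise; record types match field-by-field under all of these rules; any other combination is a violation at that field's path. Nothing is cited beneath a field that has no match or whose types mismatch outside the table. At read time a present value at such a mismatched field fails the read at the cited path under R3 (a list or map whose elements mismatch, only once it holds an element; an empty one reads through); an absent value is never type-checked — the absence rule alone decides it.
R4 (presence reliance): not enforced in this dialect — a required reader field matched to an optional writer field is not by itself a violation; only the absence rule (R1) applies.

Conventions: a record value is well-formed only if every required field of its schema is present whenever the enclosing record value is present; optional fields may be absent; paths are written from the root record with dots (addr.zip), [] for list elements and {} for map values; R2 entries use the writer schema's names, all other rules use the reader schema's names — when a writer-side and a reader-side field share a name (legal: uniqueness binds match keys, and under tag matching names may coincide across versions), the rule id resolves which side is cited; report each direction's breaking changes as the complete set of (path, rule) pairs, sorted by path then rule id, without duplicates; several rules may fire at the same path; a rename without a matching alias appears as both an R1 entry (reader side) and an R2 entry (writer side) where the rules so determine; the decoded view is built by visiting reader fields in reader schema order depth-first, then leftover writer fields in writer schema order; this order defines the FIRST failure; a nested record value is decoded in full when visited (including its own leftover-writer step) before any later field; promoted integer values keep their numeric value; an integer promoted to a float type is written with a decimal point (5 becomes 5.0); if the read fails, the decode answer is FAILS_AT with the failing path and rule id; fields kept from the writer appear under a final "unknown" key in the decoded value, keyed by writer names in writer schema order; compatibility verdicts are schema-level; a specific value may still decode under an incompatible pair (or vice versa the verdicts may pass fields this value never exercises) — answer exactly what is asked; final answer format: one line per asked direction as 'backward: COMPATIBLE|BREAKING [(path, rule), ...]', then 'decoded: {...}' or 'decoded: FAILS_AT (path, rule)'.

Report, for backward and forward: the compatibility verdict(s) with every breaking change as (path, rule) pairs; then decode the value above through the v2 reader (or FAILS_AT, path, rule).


the writer's type comes first in each Session pair
backward on Session — v2 reading data written by v1:
  Contact -> Contact, writer required: meta aligns to meta
  float32 -> float32, writer required: factor aligns to latitude
  string -> string, writer optional: label aligns to label
  float32 -> float32, writer optional: weight aligns to price
  int32 -> int32, writer required: meta.version aligns to meta.version
  bool -> bool, writer optional: meta.enabled aligns to meta.enabled
  => backward verdict for Session: COMPATIBLE, no violations
forward on Session — v1 reading data written by v2:
  Contact -> Contact, writer required: meta aligns to meta
  float32 -> float32, writer required: latitude aligns to factor
  string -> string, writer optional: label aligns to label
  float32 -> float32, writer optional: price aligns to weight
  int32 -> int32, writer required: meta.version aligns to meta.version
  bool -> bool, writer optional: meta.enabled aligns to meta.enabled
  => forward verdict for Session: COMPATIBLE, no violations
decoding the Session value with the v2 reader:
  meta.version := -7
  meta.enabled := true
  factor := -2.5 (from writer latitude)
  label := "delta" (missing; default applied)
  weight := null (missing; optional => null)
  => decoded: {"meta": {"version": -7, "enabled": true}, "factor": -2.5, "label": "delta", "weight": null}

backward: COMPATIBLE []; forward: COMPATIBLE []; decoded: {"meta": {"version": -7, "enabled": true}, "factor": -2.5, "label": "delta", "weight": null}


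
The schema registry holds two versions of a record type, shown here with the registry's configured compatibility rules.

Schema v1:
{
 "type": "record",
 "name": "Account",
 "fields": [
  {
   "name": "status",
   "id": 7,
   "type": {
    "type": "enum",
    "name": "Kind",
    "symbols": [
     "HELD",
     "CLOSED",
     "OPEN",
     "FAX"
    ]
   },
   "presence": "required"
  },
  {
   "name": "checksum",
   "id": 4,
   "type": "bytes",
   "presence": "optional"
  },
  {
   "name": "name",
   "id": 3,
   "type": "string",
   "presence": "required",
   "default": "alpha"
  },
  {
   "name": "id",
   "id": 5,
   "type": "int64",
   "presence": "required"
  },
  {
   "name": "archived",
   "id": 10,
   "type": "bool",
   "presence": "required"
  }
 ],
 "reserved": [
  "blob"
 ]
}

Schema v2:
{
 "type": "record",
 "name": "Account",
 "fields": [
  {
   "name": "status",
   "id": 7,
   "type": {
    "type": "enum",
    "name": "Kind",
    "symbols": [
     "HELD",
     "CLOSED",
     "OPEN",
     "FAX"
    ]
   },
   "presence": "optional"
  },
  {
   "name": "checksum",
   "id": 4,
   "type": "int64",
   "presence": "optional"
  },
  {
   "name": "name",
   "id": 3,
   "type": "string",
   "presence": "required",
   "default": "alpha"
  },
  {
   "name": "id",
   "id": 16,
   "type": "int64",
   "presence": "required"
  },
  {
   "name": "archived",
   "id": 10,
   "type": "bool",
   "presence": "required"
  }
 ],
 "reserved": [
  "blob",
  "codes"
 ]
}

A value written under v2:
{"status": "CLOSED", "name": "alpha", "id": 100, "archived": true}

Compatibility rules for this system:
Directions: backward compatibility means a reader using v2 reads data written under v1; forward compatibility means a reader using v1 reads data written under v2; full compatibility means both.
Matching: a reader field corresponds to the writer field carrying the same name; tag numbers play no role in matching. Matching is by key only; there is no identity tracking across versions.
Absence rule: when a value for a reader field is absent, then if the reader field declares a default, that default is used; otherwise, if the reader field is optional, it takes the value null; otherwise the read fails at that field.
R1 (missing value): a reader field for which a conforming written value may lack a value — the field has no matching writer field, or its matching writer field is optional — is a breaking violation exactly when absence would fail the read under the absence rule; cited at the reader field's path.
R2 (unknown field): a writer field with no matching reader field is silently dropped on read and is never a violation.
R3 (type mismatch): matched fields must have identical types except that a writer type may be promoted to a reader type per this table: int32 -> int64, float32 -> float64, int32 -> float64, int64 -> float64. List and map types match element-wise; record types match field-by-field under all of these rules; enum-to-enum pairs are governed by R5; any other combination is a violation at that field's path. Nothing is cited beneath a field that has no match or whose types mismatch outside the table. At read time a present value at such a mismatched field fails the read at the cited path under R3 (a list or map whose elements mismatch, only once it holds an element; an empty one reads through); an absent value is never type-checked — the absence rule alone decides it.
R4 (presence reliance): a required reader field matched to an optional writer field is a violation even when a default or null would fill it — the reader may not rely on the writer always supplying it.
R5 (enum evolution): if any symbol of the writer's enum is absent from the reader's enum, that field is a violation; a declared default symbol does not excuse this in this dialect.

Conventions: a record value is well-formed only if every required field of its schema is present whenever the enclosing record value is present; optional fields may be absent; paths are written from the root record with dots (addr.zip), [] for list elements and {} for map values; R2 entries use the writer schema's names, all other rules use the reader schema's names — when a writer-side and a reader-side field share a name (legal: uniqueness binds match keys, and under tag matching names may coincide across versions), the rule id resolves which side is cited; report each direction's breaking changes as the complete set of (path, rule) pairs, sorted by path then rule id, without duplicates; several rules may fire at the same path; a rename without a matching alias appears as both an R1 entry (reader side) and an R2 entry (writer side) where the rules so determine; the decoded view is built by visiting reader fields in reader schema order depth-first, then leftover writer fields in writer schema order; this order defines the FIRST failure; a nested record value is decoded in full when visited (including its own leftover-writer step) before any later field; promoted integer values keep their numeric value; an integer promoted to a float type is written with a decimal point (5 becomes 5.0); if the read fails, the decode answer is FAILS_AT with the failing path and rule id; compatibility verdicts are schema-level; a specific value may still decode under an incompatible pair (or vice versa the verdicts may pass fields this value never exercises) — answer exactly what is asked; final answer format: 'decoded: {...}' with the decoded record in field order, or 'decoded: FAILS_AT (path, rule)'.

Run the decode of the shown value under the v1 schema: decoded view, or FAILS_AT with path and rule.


decoded: {"status": "CLOSED", "checksum": null, "name": "alpha", "id": 100, "archived": true}

in Account below, arrows point writer -> reader
decode (reader v1):
  status := "CLOSED"
  checksum := null (absent, optional -> null)
  name := "alpha"
  id := 100
  archived := true
  => decoded: {"status": "CLOSED", "checksum": null, "name": "alpha", "id": 100, "archived": true}
diffs on Account not affecting the asked answer:
  field id in record Account: tag 5 changed to 16 -> no rule fires on it and the decoded Account view is identical with or without it
  field status in record Account: required changed to optional -> matters for Account compatibility verdicts, not for this value's decode
  field checksum in record Account: type bytes changed to int64 -> matters for Account compatibility verdicts, not for this value's decode


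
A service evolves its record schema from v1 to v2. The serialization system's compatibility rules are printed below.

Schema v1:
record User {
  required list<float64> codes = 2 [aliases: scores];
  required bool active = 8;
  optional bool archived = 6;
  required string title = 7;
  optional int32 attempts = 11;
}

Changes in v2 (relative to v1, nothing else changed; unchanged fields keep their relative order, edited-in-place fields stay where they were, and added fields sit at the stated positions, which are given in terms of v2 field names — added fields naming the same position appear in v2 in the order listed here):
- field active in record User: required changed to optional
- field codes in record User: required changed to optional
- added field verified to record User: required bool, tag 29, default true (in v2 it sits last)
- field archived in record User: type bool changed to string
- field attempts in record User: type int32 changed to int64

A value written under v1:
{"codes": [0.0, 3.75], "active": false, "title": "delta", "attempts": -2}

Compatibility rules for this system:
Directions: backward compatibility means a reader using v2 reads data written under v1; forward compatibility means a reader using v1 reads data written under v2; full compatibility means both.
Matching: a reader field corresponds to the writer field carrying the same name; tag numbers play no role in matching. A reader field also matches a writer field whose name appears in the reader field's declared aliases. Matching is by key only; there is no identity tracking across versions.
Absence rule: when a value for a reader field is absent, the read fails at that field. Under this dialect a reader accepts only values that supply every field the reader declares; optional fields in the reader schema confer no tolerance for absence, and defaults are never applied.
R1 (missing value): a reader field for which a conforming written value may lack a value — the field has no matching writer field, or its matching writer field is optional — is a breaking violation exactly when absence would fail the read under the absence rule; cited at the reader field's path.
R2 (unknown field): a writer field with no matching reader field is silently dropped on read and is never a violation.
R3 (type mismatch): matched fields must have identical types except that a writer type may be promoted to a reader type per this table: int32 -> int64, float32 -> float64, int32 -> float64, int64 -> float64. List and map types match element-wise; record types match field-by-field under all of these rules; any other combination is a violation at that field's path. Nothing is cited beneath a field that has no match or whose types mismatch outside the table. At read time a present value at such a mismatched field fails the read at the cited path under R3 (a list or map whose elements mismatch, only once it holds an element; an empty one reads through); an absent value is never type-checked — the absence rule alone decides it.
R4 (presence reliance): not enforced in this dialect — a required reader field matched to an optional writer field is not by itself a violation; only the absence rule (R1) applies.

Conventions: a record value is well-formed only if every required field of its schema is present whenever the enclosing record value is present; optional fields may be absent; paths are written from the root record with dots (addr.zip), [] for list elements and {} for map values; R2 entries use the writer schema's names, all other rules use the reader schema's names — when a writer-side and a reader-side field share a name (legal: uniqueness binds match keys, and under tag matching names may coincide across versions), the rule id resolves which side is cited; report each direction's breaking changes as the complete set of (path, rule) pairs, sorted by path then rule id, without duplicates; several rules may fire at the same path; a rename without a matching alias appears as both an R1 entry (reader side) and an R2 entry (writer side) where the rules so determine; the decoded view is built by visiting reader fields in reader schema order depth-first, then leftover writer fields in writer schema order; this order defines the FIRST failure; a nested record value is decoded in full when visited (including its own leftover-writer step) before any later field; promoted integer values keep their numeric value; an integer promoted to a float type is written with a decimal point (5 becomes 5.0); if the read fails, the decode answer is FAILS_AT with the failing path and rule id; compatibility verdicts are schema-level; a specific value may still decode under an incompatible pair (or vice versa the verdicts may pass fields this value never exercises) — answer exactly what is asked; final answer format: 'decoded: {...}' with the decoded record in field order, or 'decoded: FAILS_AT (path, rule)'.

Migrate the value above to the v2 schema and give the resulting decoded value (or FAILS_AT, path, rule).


decoded: FAILS_AT (archived, R1)

the writer's type comes first in each User pair
decode walk for User under reader schema v2:
  codes := [0.0, 3.75]
  active := false
  read fails at archived under R1 (no fill)
  => FAILS_AT (archived, R1)
diffs on User not affecting the asked answer:
  field active in record User: required changed to optional -> a verdict-level change on User — the shown value reads the same
  field codes in record User: required changed to optional -> a verdict-level change on User — the shown value reads the same
  added field verified to record User: required bool, tag 29, default true (in v2 it sits last) -> a verdict-level change on User — the shown value reads the same
  field attempts in record User: type int32 changed to int64 -> a verdict-level change on User — the shown value reads the same


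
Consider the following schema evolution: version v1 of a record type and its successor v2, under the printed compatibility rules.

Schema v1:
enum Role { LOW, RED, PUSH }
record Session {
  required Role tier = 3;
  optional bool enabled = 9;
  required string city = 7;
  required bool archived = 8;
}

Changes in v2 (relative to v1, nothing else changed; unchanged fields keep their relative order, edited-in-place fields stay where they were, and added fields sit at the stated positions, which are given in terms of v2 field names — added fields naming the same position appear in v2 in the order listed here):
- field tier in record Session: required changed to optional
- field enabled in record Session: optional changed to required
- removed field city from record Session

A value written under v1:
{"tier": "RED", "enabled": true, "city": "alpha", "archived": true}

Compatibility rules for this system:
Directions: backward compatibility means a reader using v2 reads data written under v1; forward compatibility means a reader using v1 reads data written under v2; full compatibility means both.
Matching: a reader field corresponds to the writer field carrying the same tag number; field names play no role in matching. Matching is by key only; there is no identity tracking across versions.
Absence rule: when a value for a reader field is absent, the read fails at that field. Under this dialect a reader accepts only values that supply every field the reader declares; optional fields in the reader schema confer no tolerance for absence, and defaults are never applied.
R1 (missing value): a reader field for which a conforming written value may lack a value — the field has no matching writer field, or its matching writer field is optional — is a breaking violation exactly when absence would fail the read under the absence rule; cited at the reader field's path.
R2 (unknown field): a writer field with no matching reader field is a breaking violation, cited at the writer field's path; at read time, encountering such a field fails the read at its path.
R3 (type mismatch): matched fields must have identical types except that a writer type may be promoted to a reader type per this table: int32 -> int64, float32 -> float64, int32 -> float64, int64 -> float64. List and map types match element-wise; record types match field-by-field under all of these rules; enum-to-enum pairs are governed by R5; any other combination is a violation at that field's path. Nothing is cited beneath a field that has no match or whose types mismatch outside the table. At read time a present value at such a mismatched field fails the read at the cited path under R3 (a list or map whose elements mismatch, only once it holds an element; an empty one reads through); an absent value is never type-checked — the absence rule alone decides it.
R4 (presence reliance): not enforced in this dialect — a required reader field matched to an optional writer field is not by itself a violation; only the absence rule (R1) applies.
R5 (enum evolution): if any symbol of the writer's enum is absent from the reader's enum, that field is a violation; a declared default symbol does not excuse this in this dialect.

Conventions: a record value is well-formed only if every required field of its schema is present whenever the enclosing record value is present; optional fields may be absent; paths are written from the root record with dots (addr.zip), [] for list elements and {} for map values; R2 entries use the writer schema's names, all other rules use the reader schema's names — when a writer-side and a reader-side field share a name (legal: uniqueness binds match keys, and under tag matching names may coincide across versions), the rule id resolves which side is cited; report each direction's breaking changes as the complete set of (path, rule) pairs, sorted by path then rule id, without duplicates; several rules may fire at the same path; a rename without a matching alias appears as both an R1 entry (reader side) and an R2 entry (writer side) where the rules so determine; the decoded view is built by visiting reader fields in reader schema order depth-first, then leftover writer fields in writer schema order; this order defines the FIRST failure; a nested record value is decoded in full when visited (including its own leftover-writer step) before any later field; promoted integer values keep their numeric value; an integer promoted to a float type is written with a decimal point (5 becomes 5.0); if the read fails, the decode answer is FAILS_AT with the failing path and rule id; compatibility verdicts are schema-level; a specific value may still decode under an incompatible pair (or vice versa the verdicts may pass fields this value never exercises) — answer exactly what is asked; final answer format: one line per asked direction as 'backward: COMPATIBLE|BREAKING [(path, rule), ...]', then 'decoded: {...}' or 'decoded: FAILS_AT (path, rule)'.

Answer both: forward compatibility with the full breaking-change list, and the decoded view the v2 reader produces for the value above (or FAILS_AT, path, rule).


the writer's type comes first in each Session pair
forward for Session (reader v1, writer v2):
  Role -> Role, writer optional: tier aligns to tier
  bool -> bool, writer required: enabled aligns to enabled
  no writer field matches reader city
  bool -> bool, writer required: archived aligns to archived
  R1 fires at city
  R1 fires at tier
  => forward: BREAKING (2)
migrating the Session value to v2:
  tier := "RED"
  enabled := true
  archived := true
  read fails at city under R2 (unknown field)
  => FAILS_AT (city, R2)

forward: BREAKING [(city, R1), (tier, R1)]; decoded: FAILS_AT (city, R2)


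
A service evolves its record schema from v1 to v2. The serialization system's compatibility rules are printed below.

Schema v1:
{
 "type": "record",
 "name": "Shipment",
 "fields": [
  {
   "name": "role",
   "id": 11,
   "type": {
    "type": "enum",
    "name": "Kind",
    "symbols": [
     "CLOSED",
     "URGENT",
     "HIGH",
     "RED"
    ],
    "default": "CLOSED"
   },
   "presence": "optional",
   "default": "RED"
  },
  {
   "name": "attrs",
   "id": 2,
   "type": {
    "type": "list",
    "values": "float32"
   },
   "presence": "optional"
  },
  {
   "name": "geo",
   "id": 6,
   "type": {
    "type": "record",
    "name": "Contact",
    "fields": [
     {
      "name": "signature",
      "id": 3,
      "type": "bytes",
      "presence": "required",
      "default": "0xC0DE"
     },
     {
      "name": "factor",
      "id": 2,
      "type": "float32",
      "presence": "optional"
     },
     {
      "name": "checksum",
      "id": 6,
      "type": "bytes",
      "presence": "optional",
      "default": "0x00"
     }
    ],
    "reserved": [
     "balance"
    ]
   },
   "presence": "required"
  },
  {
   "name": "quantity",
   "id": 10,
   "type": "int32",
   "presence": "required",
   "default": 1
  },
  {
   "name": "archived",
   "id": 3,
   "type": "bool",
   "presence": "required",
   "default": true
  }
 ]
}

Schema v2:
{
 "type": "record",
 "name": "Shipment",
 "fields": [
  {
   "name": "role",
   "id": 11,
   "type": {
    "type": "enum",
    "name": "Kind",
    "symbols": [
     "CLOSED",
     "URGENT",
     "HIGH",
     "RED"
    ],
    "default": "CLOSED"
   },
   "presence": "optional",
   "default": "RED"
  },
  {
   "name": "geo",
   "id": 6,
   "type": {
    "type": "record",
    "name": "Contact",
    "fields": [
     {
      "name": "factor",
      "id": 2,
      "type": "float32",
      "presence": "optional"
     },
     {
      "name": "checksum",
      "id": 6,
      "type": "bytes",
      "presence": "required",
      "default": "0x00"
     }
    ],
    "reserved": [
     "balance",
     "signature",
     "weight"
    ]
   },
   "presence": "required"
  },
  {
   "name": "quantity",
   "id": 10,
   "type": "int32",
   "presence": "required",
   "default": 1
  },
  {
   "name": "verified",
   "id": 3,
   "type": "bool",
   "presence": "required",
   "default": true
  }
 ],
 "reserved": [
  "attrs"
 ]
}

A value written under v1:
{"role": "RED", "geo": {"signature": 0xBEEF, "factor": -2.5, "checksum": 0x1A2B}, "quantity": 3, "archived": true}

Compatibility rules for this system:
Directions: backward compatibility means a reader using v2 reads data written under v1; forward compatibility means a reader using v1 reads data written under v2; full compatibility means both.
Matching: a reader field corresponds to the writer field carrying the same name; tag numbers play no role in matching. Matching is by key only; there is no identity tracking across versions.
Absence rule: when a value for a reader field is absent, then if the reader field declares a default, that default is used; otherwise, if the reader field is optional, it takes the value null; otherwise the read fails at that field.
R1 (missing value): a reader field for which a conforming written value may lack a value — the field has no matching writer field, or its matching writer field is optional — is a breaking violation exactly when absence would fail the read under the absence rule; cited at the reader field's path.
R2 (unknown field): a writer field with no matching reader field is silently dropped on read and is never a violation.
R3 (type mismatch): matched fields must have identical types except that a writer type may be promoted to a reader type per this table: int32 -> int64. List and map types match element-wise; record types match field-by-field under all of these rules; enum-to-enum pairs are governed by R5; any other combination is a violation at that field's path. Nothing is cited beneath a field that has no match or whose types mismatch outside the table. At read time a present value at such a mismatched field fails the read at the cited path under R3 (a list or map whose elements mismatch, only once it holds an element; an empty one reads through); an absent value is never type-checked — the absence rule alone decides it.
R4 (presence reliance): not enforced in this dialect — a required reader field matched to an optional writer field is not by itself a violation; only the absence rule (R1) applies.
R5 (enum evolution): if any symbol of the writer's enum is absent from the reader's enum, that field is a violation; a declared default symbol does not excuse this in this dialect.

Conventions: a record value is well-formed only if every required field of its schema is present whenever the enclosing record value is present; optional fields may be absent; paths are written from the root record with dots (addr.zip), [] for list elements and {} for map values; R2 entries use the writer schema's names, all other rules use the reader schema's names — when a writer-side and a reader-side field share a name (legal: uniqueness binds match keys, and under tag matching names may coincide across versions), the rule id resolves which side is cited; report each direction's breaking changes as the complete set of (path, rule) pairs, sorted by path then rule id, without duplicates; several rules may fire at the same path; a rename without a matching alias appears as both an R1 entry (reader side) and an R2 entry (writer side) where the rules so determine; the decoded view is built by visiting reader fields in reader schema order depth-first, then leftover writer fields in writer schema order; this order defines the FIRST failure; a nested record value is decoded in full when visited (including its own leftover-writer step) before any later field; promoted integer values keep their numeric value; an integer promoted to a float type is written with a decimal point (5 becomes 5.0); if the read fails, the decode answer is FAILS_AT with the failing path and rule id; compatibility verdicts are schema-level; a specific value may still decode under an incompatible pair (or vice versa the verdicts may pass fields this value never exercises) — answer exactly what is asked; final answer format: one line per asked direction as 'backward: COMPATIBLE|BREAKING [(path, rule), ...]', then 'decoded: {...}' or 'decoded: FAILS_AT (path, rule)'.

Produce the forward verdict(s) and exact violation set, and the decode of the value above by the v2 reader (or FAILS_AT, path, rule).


forward: COMPATIBLE []; decoded: {"role": "RED", "geo": {"factor": -2.5, "checksum": 0x1A2B}, "quantity": 3, "verified": true}

each type pair in Shipment: writer, then reader
forward on Shipment — v1 reading data written by v2:
  role: paired with writer role (Kind -> Kind; writer optional)
  attrs: no writer match
  geo: paired with writer geo (Contact -> Contact; writer required)
  quantity: paired with writer quantity (int32 -> int32; writer required)
  archived: no writer match
  writer field verified has no reader counterpart
  geo.signature: no writer match
  geo.factor: paired with writer geo.factor (float32 -> float32; writer optional)
  geo.checksum: paired with writer geo.checksum (bytes -> bytes; writer required)
  => forward verdict for Shipment: COMPATIBLE, no violations
decode walk for Shipment under reader schema v2:
  role := "RED"
  geo.factor := -2.5
  geo.checksum := 0x1A2B
  writer geo.signature: unmatched, discarded
  quantity := 3
  verified := true (no value, default fills)
  writer archived: unmatched, discarded
  => decoded: {"role": "RED", "geo": {"factor": -2.5, "checksum": 0x1A2B}, "quantity": 3, "verified": true}
diffs on Shipment not affecting the asked answer:
  field checksum in record Contact: optional changed to required -> no rule fires on it in Shipment's dialect; the asked verdict holds


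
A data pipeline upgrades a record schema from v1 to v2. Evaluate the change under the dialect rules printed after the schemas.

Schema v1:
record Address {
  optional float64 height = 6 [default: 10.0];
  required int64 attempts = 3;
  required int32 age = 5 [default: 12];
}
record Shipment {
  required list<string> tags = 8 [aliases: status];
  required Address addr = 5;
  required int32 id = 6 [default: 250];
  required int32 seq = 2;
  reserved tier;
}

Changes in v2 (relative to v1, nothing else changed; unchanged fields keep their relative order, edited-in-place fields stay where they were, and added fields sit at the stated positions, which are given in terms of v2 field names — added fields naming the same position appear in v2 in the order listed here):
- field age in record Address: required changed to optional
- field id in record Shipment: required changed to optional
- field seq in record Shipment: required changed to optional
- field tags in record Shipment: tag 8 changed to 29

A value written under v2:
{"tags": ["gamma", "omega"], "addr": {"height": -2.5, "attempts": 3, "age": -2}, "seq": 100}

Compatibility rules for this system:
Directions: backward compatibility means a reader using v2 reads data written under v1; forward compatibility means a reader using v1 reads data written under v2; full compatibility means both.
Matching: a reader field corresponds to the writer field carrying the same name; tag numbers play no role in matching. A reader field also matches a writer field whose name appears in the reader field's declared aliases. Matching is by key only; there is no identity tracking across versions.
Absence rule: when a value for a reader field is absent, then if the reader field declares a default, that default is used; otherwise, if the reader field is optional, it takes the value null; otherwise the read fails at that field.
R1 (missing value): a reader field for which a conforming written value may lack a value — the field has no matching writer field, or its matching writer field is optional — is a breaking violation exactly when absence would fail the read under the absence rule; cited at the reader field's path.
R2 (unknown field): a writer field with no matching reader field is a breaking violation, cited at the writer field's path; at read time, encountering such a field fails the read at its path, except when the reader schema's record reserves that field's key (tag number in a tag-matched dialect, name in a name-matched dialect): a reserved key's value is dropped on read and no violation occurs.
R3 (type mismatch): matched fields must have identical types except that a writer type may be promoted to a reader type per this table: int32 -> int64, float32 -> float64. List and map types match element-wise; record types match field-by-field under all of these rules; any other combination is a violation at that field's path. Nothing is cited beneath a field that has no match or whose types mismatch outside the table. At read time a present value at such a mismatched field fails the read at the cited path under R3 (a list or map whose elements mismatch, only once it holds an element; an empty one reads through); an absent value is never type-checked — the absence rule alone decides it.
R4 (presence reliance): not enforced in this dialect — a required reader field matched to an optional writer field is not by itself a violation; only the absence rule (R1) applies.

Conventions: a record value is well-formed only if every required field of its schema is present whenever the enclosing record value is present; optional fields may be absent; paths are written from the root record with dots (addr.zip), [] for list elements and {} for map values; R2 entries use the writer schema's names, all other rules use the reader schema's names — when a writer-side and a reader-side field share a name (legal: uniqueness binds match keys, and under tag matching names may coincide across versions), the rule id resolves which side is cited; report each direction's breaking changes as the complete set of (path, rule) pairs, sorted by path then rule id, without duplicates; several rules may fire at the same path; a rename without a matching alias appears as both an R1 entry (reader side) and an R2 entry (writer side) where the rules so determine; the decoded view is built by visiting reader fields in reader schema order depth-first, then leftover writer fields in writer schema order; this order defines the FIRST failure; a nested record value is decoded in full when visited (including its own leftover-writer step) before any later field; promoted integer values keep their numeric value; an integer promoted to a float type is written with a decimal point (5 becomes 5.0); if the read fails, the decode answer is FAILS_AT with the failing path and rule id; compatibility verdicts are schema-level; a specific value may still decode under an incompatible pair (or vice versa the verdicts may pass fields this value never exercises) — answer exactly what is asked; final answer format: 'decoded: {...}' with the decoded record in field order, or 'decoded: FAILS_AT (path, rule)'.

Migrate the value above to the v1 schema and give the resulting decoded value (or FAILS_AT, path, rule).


decoded: {"tags": ["gamma", "omega"], "addr": {"height": -2.5, "attempts": 3, "age": -2}, "id": 250, "seq": 100}

the writer's type comes first in each Shipment pair
decode walk for Shipment under reader schema v1:
  tags := ["gamma", "omega"]
  addr.height := -2.5
  addr.attempts := 3
  addr.age := -2
  id := 250 (no value, default fills)
  seq := 100
  => decoded: {"tags": ["gamma", "omega"], "addr": {"height": -2.5, "attempts": 3, "age": -2}, "id": 250, "seq": 100}
remaining Shipment differences; none change what is asked:
  field age in record Address: required changed to optional -> triggers nothing under the printed rules; the Shipment answer is the same either way
  field id in record Shipment: required changed to optional -> triggers nothing under the printed rules; the Shipment answer is the same either way
  field seq in record Shipment: required changed to optional -> affects the rule determinations only; this particular Shipment value decodes identically
  field tags in record Shipment: tag 8 changed to 29 -> triggers nothing under the printed rules; the Shipment answer is the same either way


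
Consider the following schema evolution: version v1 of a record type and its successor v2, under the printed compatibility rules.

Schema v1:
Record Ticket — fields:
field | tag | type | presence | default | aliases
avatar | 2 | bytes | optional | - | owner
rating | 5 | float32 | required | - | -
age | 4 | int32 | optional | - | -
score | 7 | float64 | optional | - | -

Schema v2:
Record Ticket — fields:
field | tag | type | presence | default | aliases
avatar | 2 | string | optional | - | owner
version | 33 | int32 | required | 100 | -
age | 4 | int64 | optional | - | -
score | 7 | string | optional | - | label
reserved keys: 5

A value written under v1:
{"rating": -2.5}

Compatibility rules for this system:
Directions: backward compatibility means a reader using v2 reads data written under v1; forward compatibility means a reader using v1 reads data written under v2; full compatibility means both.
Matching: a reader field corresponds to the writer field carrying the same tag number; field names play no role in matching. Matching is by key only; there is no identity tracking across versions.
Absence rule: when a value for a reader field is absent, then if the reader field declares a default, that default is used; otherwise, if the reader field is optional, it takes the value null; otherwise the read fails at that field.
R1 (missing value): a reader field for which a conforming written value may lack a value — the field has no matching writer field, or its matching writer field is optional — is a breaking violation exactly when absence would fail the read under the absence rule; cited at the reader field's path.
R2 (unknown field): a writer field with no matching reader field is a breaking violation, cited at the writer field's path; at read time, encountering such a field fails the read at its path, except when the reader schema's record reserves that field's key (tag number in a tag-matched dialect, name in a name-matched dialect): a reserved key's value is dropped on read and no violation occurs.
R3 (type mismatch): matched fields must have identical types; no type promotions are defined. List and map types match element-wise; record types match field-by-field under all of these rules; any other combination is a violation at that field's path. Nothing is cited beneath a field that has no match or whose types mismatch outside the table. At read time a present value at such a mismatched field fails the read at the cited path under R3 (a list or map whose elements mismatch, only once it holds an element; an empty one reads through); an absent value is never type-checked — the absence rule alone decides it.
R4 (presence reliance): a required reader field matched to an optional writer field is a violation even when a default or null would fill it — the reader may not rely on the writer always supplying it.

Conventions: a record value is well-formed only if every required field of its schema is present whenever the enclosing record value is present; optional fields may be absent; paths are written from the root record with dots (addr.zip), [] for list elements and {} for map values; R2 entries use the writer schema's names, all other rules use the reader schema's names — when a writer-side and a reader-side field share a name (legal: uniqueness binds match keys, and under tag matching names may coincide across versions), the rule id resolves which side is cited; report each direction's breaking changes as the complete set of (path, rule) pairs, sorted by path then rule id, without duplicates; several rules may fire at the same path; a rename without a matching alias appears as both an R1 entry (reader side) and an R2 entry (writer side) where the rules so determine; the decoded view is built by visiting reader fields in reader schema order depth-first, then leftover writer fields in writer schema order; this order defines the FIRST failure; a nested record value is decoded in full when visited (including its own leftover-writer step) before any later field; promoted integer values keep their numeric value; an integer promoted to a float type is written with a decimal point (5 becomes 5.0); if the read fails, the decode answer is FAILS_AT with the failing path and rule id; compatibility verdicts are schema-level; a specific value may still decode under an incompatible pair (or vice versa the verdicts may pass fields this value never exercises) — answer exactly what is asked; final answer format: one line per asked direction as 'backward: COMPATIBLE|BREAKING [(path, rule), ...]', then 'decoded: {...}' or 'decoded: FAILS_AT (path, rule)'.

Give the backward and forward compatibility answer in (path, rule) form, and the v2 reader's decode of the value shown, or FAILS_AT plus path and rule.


in Ticket below, arrows point writer -> reader
backward analysis of Ticket with v2 as reader and v1 as writer:
  writer optional, bytes -> string: reader avatar maps from writer avatar
  version has no writer counterpart
  writer optional, int32 -> int64: reader age maps from writer age
  writer optional, float64 -> string: reader score maps from writer score
  leftover writer field: rating
  violation R3 at age
  violation R3 at avatar
  violation R3 at score
  => backward verdict for Ticket: BREAKING, 3 violation(s)
forward analysis of Ticket with v1 as reader and v2 as writer:
  writer optional, string -> bytes: reader avatar maps from writer avatar
  rating has no writer counterpart
  writer optional, int64 -> int32: reader age maps from writer age
  writer optional, string -> float64: reader score maps from writer score
  leftover writer field: version
  violation R3 at age
  violation R3 at avatar
  violation R1 at rating
  violation R3 at score
  violation R2 at version
  => forward verdict for Ticket: BREAKING, 5 violation(s)
migrating the Ticket value to v2:
  avatar := null (not supplied -> null)
  version := 100 (no value, default fills)
  age := null (not supplied -> null)
  score := null (not supplied -> null)
  writer rating: reserved -> dropped
  => decoded: {"avatar": null, "version": 100, "age": null, "score": null}

backward: BREAKING [(age, R3), (avatar, R3), (score, R3)]; forward: BREAKING [(age, R3), (avatar, R3), (rating, R1), (score, R3), (version, R2)]; decoded: {"avatar": null, "version": 100, "age": null, "score": null}
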